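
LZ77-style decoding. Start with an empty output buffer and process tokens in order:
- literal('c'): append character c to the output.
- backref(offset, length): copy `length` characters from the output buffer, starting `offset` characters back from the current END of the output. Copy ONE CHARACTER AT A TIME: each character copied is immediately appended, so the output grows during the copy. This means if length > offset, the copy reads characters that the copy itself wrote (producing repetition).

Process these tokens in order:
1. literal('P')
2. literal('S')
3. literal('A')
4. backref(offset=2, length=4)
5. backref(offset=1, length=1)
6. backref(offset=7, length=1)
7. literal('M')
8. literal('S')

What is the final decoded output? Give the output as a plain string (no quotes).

Token 1: literal('P'). Output: "P"
Token 2: literal('S'). Output: "PS"
Token 3: literal('A'). Output: "PSA"
Token 4: backref(off=2, len=4) (overlapping!). Copied 'SASA' from pos 1. Output: "PSASASA"
Token 5: backref(off=1, len=1). Copied 'A' from pos 6. Output: "PSASASAA"
Token 6: backref(off=7, len=1). Copied 'S' from pos 1. Output: "PSASASAAS"
Token 7: literal('M'). Output: "PSASASAASM"
Token 8: literal('S'). Output: "PSASASAASMS"

Answer: PSASASAASMS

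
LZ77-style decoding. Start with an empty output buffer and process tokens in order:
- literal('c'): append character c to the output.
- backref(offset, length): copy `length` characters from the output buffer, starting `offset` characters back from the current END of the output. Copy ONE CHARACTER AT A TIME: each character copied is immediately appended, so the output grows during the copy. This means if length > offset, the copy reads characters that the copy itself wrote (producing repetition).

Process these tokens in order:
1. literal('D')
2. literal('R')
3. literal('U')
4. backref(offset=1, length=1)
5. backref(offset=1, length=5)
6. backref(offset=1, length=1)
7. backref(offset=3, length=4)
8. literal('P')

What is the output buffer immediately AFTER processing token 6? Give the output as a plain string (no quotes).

Token 1: literal('D'). Output: "D"
Token 2: literal('R'). Output: "DR"
Token 3: literal('U'). Output: "DRU"
Token 4: backref(off=1, len=1). Copied 'U' from pos 2. Output: "DRUU"
Token 5: backref(off=1, len=5) (overlapping!). Copied 'UUUUU' from pos 3. Output: "DRUUUUUUU"
Token 6: backref(off=1, len=1). Copied 'U' from pos 8. Output: "DRUUUUUUUU"

Answer: DRUUUUUUUU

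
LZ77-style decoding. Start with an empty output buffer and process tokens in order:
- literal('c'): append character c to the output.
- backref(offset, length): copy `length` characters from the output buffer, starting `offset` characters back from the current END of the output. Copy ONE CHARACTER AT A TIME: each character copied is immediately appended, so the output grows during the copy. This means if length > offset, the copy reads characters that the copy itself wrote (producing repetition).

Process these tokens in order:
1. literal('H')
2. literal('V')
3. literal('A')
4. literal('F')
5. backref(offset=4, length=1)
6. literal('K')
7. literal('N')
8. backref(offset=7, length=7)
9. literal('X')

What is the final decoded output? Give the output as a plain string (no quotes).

Token 1: literal('H'). Output: "H"
Token 2: literal('V'). Output: "HV"
Token 3: literal('A'). Output: "HVA"
Token 4: literal('F'). Output: "HVAF"
Token 5: backref(off=4, len=1). Copied 'H' from pos 0. Output: "HVAFH"
Token 6: literal('K'). Output: "HVAFHK"
Token 7: literal('N'). Output: "HVAFHKN"
Token 8: backref(off=7, len=7). Copied 'HVAFHKN' from pos 0. Output: "HVAFHKNHVAFHKN"
Token 9: literal('X'). Output: "HVAFHKNHVAFHKNX"

Answer: HVAFHKNHVAFHKNX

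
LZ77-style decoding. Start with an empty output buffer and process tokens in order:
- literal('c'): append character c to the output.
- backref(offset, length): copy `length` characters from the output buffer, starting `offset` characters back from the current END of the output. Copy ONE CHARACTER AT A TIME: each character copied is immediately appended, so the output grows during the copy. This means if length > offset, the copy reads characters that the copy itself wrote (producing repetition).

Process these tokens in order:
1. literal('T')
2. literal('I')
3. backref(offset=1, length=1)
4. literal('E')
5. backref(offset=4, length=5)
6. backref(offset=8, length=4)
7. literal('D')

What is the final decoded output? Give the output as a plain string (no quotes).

Token 1: literal('T'). Output: "T"
Token 2: literal('I'). Output: "TI"
Token 3: backref(off=1, len=1). Copied 'I' from pos 1. Output: "TII"
Token 4: literal('E'). Output: "TIIE"
Token 5: backref(off=4, len=5) (overlapping!). Copied 'TIIET' from pos 0. Output: "TIIETIIET"
Token 6: backref(off=8, len=4). Copied 'IIET' from pos 1. Output: "TIIETIIETIIET"
Token 7: literal('D'). Output: "TIIETIIETIIETD"

Answer: TIIETIIETIIETD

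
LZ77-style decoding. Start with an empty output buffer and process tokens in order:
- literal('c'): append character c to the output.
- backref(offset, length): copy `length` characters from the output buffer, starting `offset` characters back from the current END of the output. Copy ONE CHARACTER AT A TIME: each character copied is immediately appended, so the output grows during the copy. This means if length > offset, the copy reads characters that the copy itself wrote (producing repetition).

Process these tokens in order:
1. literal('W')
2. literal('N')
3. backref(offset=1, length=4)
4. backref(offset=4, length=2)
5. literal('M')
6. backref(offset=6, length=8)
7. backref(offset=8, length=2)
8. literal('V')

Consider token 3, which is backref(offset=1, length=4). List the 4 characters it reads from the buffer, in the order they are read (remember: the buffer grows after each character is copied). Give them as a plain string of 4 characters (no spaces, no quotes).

Answer: NNNN

Derivation:
Token 1: literal('W'). Output: "W"
Token 2: literal('N'). Output: "WN"
Token 3: backref(off=1, len=4). Buffer before: "WN" (len 2)
  byte 1: read out[1]='N', append. Buffer now: "WNN"
  byte 2: read out[2]='N', append. Buffer now: "WNNN"
  byte 3: read out[3]='N', append. Buffer now: "WNNNN"
  byte 4: read out[4]='N', append. Buffer now: "WNNNNN"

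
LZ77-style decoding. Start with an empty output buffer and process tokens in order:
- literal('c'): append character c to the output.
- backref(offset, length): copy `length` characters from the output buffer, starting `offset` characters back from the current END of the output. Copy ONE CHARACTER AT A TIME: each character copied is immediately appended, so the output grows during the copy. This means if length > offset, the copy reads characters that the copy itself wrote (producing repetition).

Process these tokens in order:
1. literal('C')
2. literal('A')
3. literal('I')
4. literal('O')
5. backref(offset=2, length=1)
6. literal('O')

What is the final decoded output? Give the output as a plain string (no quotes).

Token 1: literal('C'). Output: "C"
Token 2: literal('A'). Output: "CA"
Token 3: literal('I'). Output: "CAI"
Token 4: literal('O'). Output: "CAIO"
Token 5: backref(off=2, len=1). Copied 'I' from pos 2. Output: "CAIOI"
Token 6: literal('O'). Output: "CAIOIO"

Answer: CAIOIO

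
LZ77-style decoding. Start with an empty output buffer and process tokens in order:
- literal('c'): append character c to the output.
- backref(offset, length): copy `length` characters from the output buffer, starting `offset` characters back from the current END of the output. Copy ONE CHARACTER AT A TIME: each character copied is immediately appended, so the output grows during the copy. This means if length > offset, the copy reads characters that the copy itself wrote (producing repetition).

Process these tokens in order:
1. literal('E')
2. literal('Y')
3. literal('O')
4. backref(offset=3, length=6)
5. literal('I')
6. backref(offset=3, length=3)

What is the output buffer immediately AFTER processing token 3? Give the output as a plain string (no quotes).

Token 1: literal('E'). Output: "E"
Token 2: literal('Y'). Output: "EY"
Token 3: literal('O'). Output: "EYO"

Answer: EYO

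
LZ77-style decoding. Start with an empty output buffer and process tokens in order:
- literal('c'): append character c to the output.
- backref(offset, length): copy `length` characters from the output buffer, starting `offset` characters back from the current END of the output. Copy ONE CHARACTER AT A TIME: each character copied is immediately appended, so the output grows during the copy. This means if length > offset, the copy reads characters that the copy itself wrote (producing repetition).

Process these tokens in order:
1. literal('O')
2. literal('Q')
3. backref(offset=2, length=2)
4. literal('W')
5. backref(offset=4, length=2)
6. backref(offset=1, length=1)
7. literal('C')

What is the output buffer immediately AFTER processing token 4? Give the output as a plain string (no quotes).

Token 1: literal('O'). Output: "O"
Token 2: literal('Q'). Output: "OQ"
Token 3: backref(off=2, len=2). Copied 'OQ' from pos 0. Output: "OQOQ"
Token 4: literal('W'). Output: "OQOQW"

Answer: OQOQW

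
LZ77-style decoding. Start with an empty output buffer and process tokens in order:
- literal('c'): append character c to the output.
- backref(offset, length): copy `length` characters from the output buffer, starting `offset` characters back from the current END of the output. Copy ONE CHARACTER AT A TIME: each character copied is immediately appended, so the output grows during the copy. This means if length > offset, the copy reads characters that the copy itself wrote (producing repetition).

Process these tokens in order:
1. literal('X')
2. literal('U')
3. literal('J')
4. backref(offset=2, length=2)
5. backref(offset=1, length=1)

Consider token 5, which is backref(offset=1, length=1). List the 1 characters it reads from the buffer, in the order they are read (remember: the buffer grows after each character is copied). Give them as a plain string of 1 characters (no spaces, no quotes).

Answer: J

Derivation:
Token 1: literal('X'). Output: "X"
Token 2: literal('U'). Output: "XU"
Token 3: literal('J'). Output: "XUJ"
Token 4: backref(off=2, len=2). Copied 'UJ' from pos 1. Output: "XUJUJ"
Token 5: backref(off=1, len=1). Buffer before: "XUJUJ" (len 5)
  byte 1: read out[4]='J', append. Buffer now: "XUJUJJ"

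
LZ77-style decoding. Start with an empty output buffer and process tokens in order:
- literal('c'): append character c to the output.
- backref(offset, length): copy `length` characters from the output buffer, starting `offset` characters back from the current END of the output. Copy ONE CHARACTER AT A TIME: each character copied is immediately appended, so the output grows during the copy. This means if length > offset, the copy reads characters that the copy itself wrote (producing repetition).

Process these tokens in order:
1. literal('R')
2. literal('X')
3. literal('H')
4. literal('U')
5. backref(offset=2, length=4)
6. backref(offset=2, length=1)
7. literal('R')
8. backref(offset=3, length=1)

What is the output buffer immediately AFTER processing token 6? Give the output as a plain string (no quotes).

Answer: RXHUHUHUH

Derivation:
Token 1: literal('R'). Output: "R"
Token 2: literal('X'). Output: "RX"
Token 3: literal('H'). Output: "RXH"
Token 4: literal('U'). Output: "RXHU"
Token 5: backref(off=2, len=4) (overlapping!). Copied 'HUHU' from pos 2. Output: "RXHUHUHU"
Token 6: backref(off=2, len=1). Copied 'H' from pos 6. Output: "RXHUHUHUH"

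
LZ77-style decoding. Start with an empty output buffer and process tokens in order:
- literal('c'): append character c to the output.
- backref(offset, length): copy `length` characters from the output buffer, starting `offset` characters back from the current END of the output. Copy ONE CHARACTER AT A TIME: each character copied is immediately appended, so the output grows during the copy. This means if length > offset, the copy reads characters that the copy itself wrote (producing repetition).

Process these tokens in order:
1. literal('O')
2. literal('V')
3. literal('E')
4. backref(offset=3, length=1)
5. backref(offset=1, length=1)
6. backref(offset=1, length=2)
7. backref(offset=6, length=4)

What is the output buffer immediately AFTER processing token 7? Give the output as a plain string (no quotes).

Answer: OVEOOOOVEOO

Derivation:
Token 1: literal('O'). Output: "O"
Token 2: literal('V'). Output: "OV"
Token 3: literal('E'). Output: "OVE"
Token 4: backref(off=3, len=1). Copied 'O' from pos 0. Output: "OVEO"
Token 5: backref(off=1, len=1). Copied 'O' from pos 3. Output: "OVEOO"
Token 6: backref(off=1, len=2) (overlapping!). Copied 'OO' from pos 4. Output: "OVEOOOO"
Token 7: backref(off=6, len=4). Copied 'VEOO' from pos 1. Output: "OVEOOOOVEOO"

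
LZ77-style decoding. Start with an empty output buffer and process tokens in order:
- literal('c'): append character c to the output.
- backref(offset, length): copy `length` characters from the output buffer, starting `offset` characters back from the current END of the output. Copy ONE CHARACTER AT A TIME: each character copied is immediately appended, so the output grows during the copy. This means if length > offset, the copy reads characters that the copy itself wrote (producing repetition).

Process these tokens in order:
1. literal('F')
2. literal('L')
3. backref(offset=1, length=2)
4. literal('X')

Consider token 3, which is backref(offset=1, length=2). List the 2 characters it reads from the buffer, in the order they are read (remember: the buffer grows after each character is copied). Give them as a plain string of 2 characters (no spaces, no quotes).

Answer: LL

Derivation:
Token 1: literal('F'). Output: "F"
Token 2: literal('L'). Output: "FL"
Token 3: backref(off=1, len=2). Buffer before: "FL" (len 2)
  byte 1: read out[1]='L', append. Buffer now: "FLL"
  byte 2: read out[2]='L', append. Buffer now: "FLLL"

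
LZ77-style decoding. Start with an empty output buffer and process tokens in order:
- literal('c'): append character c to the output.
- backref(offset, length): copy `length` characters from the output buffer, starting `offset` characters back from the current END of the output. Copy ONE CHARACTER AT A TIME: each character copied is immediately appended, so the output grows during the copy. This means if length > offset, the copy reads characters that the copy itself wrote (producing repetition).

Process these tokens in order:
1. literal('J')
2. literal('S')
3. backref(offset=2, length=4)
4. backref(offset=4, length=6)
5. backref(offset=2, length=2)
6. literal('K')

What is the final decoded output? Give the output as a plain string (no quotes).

Answer: JSJSJSJSJSJSJSK

Derivation:
Token 1: literal('J'). Output: "J"
Token 2: literal('S'). Output: "JS"
Token 3: backref(off=2, len=4) (overlapping!). Copied 'JSJS' from pos 0. Output: "JSJSJS"
Token 4: backref(off=4, len=6) (overlapping!). Copied 'JSJSJS' from pos 2. Output: "JSJSJSJSJSJS"
Token 5: backref(off=2, len=2). Copied 'JS' from pos 10. Output: "JSJSJSJSJSJSJS"
Token 6: literal('K'). Output: "JSJSJSJSJSJSJSK"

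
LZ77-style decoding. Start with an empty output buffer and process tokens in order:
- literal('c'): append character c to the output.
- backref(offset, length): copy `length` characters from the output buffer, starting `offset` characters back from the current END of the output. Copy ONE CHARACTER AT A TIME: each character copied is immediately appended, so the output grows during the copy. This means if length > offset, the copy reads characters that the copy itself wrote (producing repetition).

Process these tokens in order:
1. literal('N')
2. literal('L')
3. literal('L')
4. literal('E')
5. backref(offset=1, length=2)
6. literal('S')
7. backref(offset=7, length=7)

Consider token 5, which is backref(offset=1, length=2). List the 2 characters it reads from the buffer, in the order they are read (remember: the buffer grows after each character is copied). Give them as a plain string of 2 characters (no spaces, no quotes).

Token 1: literal('N'). Output: "N"
Token 2: literal('L'). Output: "NL"
Token 3: literal('L'). Output: "NLL"
Token 4: literal('E'). Output: "NLLE"
Token 5: backref(off=1, len=2). Buffer before: "NLLE" (len 4)
  byte 1: read out[3]='E', append. Buffer now: "NLLEE"
  byte 2: read out[4]='E', append. Buffer now: "NLLEEE"

Answer: EE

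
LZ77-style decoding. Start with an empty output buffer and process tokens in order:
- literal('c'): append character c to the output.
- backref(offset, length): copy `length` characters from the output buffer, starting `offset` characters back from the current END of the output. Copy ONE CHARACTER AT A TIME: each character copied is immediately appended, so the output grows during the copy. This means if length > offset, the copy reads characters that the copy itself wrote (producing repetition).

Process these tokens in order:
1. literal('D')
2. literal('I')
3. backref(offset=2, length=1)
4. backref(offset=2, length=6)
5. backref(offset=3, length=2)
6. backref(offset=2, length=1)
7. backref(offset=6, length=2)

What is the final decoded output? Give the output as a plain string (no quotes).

Answer: DIDIDIDIDDIDDI

Derivation:
Token 1: literal('D'). Output: "D"
Token 2: literal('I'). Output: "DI"
Token 3: backref(off=2, len=1). Copied 'D' from pos 0. Output: "DID"
Token 4: backref(off=2, len=6) (overlapping!). Copied 'IDIDID' from pos 1. Output: "DIDIDIDID"
Token 5: backref(off=3, len=2). Copied 'DI' from pos 6. Output: "DIDIDIDIDDI"
Token 6: backref(off=2, len=1). Copied 'D' from pos 9. Output: "DIDIDIDIDDID"
Token 7: backref(off=6, len=2). Copied 'DI' from pos 6. Output: "DIDIDIDIDDIDDI"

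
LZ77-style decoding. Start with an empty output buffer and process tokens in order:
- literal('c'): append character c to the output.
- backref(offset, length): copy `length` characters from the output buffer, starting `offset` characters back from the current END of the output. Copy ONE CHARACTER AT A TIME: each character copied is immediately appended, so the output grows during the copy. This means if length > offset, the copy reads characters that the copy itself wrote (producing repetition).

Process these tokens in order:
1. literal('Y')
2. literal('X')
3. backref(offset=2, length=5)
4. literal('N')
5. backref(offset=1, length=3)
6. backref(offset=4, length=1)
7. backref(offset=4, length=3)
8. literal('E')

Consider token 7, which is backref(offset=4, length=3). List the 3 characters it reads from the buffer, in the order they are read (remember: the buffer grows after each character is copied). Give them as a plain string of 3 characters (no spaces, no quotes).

Answer: NNN

Derivation:
Token 1: literal('Y'). Output: "Y"
Token 2: literal('X'). Output: "YX"
Token 3: backref(off=2, len=5) (overlapping!). Copied 'YXYXY' from pos 0. Output: "YXYXYXY"
Token 4: literal('N'). Output: "YXYXYXYN"
Token 5: backref(off=1, len=3) (overlapping!). Copied 'NNN' from pos 7. Output: "YXYXYXYNNNN"
Token 6: backref(off=4, len=1). Copied 'N' from pos 7. Output: "YXYXYXYNNNNN"
Token 7: backref(off=4, len=3). Buffer before: "YXYXYXYNNNNN" (len 12)
  byte 1: read out[8]='N', append. Buffer now: "YXYXYXYNNNNNN"
  byte 2: read out[9]='N', append. Buffer now: "YXYXYXYNNNNNNN"
  byte 3: read out[10]='N', append. Buffer now: "YXYXYXYNNNNNNNN"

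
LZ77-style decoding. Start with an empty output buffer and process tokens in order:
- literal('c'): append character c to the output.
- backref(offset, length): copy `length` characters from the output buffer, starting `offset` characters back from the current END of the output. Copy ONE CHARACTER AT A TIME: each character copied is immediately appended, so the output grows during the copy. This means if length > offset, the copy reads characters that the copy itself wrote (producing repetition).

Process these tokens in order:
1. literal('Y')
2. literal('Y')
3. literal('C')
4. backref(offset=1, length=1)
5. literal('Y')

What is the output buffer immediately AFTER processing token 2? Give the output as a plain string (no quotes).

Token 1: literal('Y'). Output: "Y"
Token 2: literal('Y'). Output: "YY"

Answer: YY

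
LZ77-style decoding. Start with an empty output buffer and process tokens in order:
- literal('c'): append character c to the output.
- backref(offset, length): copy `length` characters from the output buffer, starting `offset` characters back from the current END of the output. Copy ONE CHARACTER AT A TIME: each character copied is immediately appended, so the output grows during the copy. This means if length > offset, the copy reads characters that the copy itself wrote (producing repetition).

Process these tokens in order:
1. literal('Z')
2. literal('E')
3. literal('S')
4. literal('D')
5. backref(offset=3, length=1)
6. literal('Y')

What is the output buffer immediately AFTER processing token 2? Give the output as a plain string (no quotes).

Token 1: literal('Z'). Output: "Z"
Token 2: literal('E'). Output: "ZE"

Answer: ZE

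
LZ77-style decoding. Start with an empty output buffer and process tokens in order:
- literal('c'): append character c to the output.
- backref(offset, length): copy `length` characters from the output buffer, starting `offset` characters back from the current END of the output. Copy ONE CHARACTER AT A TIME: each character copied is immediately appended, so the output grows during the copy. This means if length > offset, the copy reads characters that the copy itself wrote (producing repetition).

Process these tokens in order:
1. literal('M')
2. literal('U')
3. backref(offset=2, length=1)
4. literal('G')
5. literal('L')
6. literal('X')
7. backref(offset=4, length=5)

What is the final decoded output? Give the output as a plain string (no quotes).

Answer: MUMGLXMGLXM

Derivation:
Token 1: literal('M'). Output: "M"
Token 2: literal('U'). Output: "MU"
Token 3: backref(off=2, len=1). Copied 'M' from pos 0. Output: "MUM"
Token 4: literal('G'). Output: "MUMG"
Token 5: literal('L'). Output: "MUMGL"
Token 6: literal('X'). Output: "MUMGLX"
Token 7: backref(off=4, len=5) (overlapping!). Copied 'MGLXM' from pos 2. Output: "MUMGLXMGLXM"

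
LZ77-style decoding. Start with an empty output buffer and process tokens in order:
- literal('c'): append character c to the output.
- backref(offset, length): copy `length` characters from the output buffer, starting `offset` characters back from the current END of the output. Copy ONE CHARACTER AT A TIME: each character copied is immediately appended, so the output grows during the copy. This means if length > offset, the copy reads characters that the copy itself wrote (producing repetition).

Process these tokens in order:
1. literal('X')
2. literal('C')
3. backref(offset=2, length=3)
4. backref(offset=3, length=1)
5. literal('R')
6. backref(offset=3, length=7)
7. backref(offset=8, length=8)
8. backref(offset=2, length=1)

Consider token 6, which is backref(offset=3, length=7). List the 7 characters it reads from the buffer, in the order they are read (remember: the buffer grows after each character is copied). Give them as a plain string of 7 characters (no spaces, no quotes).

Token 1: literal('X'). Output: "X"
Token 2: literal('C'). Output: "XC"
Token 3: backref(off=2, len=3) (overlapping!). Copied 'XCX' from pos 0. Output: "XCXCX"
Token 4: backref(off=3, len=1). Copied 'X' from pos 2. Output: "XCXCXX"
Token 5: literal('R'). Output: "XCXCXXR"
Token 6: backref(off=3, len=7). Buffer before: "XCXCXXR" (len 7)
  byte 1: read out[4]='X', append. Buffer now: "XCXCXXRX"
  byte 2: read out[5]='X', append. Buffer now: "XCXCXXRXX"
  byte 3: read out[6]='R', append. Buffer now: "XCXCXXRXXR"
  byte 4: read out[7]='X', append. Buffer now: "XCXCXXRXXRX"
  byte 5: read out[8]='X', append. Buffer now: "XCXCXXRXXRXX"
  byte 6: read out[9]='R', append. Buffer now: "XCXCXXRXXRXXR"
  byte 7: read out[10]='X', append. Buffer now: "XCXCXXRXXRXXRX"

Answer: XXRXXRX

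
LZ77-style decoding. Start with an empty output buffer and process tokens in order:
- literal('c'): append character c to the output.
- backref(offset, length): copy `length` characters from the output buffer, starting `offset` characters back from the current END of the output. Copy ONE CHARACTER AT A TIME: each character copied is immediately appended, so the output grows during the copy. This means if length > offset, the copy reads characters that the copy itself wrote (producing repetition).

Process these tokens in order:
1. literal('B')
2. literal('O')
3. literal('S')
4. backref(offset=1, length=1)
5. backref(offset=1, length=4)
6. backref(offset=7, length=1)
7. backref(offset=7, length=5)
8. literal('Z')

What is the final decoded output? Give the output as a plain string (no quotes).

Token 1: literal('B'). Output: "B"
Token 2: literal('O'). Output: "BO"
Token 3: literal('S'). Output: "BOS"
Token 4: backref(off=1, len=1). Copied 'S' from pos 2. Output: "BOSS"
Token 5: backref(off=1, len=4) (overlapping!). Copied 'SSSS' from pos 3. Output: "BOSSSSSS"
Token 6: backref(off=7, len=1). Copied 'O' from pos 1. Output: "BOSSSSSSO"
Token 7: backref(off=7, len=5). Copied 'SSSSS' from pos 2. Output: "BOSSSSSSOSSSSS"
Token 8: literal('Z'). Output: "BOSSSSSSOSSSSSZ"

Answer: BOSSSSSSOSSSSSZ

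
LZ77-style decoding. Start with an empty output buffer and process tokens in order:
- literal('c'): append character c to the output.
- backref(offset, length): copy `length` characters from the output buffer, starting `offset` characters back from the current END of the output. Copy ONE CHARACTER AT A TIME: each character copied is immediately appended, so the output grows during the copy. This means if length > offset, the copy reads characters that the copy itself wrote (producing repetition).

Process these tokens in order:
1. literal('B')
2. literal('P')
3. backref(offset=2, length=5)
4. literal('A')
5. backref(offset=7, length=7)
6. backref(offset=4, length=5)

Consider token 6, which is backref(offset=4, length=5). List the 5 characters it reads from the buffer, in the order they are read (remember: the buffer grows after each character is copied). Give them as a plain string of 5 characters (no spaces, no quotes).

Token 1: literal('B'). Output: "B"
Token 2: literal('P'). Output: "BP"
Token 3: backref(off=2, len=5) (overlapping!). Copied 'BPBPB' from pos 0. Output: "BPBPBPB"
Token 4: literal('A'). Output: "BPBPBPBA"
Token 5: backref(off=7, len=7). Copied 'PBPBPBA' from pos 1. Output: "BPBPBPBAPBPBPBA"
Token 6: backref(off=4, len=5). Buffer before: "BPBPBPBAPBPBPBA" (len 15)
  byte 1: read out[11]='B', append. Buffer now: "BPBPBPBAPBPBPBAB"
  byte 2: read out[12]='P', append. Buffer now: "BPBPBPBAPBPBPBABP"
  byte 3: read out[13]='B', append. Buffer now: "BPBPBPBAPBPBPBABPB"
  byte 4: read out[14]='A', append. Buffer now: "BPBPBPBAPBPBPBABPBA"
  byte 5: read out[15]='B', append. Buffer now: "BPBPBPBAPBPBPBABPBAB"

Answer: BPBAB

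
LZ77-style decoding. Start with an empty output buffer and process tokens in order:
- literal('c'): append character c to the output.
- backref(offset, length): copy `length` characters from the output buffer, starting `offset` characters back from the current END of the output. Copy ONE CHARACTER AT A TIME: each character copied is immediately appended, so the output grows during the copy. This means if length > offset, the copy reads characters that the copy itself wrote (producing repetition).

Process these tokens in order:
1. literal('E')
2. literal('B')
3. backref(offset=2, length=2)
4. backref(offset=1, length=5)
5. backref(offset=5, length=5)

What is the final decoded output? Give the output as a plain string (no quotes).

Answer: EBEBBBBBBBBBBB

Derivation:
Token 1: literal('E'). Output: "E"
Token 2: literal('B'). Output: "EB"
Token 3: backref(off=2, len=2). Copied 'EB' from pos 0. Output: "EBEB"
Token 4: backref(off=1, len=5) (overlapping!). Copied 'BBBBB' from pos 3. Output: "EBEBBBBBB"
Token 5: backref(off=5, len=5). Copied 'BBBBB' from pos 4. Output: "EBEBBBBBBBBBBB"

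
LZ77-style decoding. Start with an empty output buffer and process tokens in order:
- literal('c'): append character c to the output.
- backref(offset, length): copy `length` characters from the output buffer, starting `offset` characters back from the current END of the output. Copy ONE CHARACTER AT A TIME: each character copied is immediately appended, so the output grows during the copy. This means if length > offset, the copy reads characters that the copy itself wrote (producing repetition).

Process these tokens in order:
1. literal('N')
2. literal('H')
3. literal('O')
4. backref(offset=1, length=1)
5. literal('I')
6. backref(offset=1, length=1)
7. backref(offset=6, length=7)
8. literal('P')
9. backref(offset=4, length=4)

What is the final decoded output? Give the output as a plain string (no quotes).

Token 1: literal('N'). Output: "N"
Token 2: literal('H'). Output: "NH"
Token 3: literal('O'). Output: "NHO"
Token 4: backref(off=1, len=1). Copied 'O' from pos 2. Output: "NHOO"
Token 5: literal('I'). Output: "NHOOI"
Token 6: backref(off=1, len=1). Copied 'I' from pos 4. Output: "NHOOII"
Token 7: backref(off=6, len=7) (overlapping!). Copied 'NHOOIIN' from pos 0. Output: "NHOOIINHOOIIN"
Token 8: literal('P'). Output: "NHOOIINHOOIINP"
Token 9: backref(off=4, len=4). Copied 'IINP' from pos 10. Output: "NHOOIINHOOIINPIINP"

Answer: NHOOIINHOOIINPIINP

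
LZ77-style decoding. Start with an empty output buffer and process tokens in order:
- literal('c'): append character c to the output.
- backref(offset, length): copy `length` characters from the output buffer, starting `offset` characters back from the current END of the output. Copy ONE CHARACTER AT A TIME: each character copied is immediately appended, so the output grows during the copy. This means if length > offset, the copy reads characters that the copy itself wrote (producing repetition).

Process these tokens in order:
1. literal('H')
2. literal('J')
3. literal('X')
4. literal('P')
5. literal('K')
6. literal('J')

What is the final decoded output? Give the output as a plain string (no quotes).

Answer: HJXPKJ

Derivation:
Token 1: literal('H'). Output: "H"
Token 2: literal('J'). Output: "HJ"
Token 3: literal('X'). Output: "HJX"
Token 4: literal('P'). Output: "HJXP"
Token 5: literal('K'). Output: "HJXPK"
Token 6: literal('J'). Output: "HJXPKJ"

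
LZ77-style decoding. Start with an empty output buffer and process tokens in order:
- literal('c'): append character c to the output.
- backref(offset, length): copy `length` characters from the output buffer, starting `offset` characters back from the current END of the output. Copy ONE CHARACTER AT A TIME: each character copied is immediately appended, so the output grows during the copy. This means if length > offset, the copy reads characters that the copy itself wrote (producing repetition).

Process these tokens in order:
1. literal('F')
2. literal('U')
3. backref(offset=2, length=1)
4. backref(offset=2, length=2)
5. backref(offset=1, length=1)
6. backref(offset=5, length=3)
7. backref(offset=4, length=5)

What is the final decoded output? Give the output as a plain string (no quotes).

Token 1: literal('F'). Output: "F"
Token 2: literal('U'). Output: "FU"
Token 3: backref(off=2, len=1). Copied 'F' from pos 0. Output: "FUF"
Token 4: backref(off=2, len=2). Copied 'UF' from pos 1. Output: "FUFUF"
Token 5: backref(off=1, len=1). Copied 'F' from pos 4. Output: "FUFUFF"
Token 6: backref(off=5, len=3). Copied 'UFU' from pos 1. Output: "FUFUFFUFU"
Token 7: backref(off=4, len=5) (overlapping!). Copied 'FUFUF' from pos 5. Output: "FUFUFFUFUFUFUF"

Answer: FUFUFFUFUFUFUF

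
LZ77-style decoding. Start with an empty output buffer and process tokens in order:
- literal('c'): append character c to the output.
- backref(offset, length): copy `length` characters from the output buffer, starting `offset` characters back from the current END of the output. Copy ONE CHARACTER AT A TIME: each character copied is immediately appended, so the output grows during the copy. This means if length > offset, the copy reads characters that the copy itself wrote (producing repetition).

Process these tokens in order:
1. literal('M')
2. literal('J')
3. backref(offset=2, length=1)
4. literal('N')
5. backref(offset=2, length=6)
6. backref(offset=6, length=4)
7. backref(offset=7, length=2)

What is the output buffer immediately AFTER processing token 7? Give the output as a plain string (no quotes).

Token 1: literal('M'). Output: "M"
Token 2: literal('J'). Output: "MJ"
Token 3: backref(off=2, len=1). Copied 'M' from pos 0. Output: "MJM"
Token 4: literal('N'). Output: "MJMN"
Token 5: backref(off=2, len=6) (overlapping!). Copied 'MNMNMN' from pos 2. Output: "MJMNMNMNMN"
Token 6: backref(off=6, len=4). Copied 'MNMN' from pos 4. Output: "MJMNMNMNMNMNMN"
Token 7: backref(off=7, len=2). Copied 'NM' from pos 7. Output: "MJMNMNMNMNMNMNNM"

Answer: MJMNMNMNMNMNMNNM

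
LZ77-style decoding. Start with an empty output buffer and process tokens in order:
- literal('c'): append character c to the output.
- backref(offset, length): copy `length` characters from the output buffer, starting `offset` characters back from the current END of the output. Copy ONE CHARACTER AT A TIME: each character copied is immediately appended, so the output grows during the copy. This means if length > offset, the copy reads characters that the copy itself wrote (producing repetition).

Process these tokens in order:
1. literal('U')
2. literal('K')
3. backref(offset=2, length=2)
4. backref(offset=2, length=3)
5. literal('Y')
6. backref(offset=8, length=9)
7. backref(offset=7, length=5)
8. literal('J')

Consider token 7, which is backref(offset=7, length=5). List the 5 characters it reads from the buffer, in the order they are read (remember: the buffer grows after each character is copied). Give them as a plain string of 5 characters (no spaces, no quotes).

Answer: UKUKU

Derivation:
Token 1: literal('U'). Output: "U"
Token 2: literal('K'). Output: "UK"
Token 3: backref(off=2, len=2). Copied 'UK' from pos 0. Output: "UKUK"
Token 4: backref(off=2, len=3) (overlapping!). Copied 'UKU' from pos 2. Output: "UKUKUKU"
Token 5: literal('Y'). Output: "UKUKUKUY"
Token 6: backref(off=8, len=9) (overlapping!). Copied 'UKUKUKUYU' from pos 0. Output: "UKUKUKUYUKUKUKUYU"
Token 7: backref(off=7, len=5). Buffer before: "UKUKUKUYUKUKUKUYU" (len 17)
  byte 1: read out[10]='U', append. Buffer now: "UKUKUKUYUKUKUKUYUU"
  byte 2: read out[11]='K', append. Buffer now: "UKUKUKUYUKUKUKUYUUK"
  byte 3: read out[12]='U', append. Buffer now: "UKUKUKUYUKUKUKUYUUKU"
  byte 4: read out[13]='K', append. Buffer now: "UKUKUKUYUKUKUKUYUUKUK"
  byte 5: read out[14]='U', append. Buffer now: "UKUKUKUYUKUKUKUYUUKUKU"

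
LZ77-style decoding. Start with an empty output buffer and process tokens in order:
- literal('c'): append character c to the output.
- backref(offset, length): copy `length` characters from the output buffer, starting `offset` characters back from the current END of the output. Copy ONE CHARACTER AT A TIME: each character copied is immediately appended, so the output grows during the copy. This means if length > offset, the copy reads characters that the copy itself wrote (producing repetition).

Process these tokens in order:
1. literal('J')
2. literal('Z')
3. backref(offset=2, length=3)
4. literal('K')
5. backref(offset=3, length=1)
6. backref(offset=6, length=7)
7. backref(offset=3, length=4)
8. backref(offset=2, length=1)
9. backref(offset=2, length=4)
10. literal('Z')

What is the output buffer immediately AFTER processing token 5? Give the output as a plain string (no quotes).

Token 1: literal('J'). Output: "J"
Token 2: literal('Z'). Output: "JZ"
Token 3: backref(off=2, len=3) (overlapping!). Copied 'JZJ' from pos 0. Output: "JZJZJ"
Token 4: literal('K'). Output: "JZJZJK"
Token 5: backref(off=3, len=1). Copied 'Z' from pos 3. Output: "JZJZJKZ"

Answer: JZJZJKZ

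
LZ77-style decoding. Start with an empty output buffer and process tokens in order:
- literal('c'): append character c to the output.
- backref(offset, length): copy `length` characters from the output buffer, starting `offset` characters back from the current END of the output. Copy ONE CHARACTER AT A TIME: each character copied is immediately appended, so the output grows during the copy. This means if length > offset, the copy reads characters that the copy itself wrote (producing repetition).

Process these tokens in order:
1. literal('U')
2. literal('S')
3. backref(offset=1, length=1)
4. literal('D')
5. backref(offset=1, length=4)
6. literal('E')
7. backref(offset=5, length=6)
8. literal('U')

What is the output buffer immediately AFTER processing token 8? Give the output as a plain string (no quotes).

Token 1: literal('U'). Output: "U"
Token 2: literal('S'). Output: "US"
Token 3: backref(off=1, len=1). Copied 'S' from pos 1. Output: "USS"
Token 4: literal('D'). Output: "USSD"
Token 5: backref(off=1, len=4) (overlapping!). Copied 'DDDD' from pos 3. Output: "USSDDDDD"
Token 6: literal('E'). Output: "USSDDDDDE"
Token 7: backref(off=5, len=6) (overlapping!). Copied 'DDDDED' from pos 4. Output: "USSDDDDDEDDDDED"
Token 8: literal('U'). Output: "USSDDDDDEDDDDEDU"

Answer: USSDDDDDEDDDDEDU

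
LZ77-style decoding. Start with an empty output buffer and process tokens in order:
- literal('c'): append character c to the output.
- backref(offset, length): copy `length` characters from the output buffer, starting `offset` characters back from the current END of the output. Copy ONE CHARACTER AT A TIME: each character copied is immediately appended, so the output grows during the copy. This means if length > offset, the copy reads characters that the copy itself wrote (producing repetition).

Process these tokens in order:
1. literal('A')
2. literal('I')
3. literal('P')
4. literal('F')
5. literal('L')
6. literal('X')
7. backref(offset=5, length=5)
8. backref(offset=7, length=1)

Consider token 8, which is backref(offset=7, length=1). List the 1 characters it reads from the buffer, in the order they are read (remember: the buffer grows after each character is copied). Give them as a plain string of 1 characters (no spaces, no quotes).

Answer: L

Derivation:
Token 1: literal('A'). Output: "A"
Token 2: literal('I'). Output: "AI"
Token 3: literal('P'). Output: "AIP"
Token 4: literal('F'). Output: "AIPF"
Token 5: literal('L'). Output: "AIPFL"
Token 6: literal('X'). Output: "AIPFLX"
Token 7: backref(off=5, len=5). Copied 'IPFLX' from pos 1. Output: "AIPFLXIPFLX"
Token 8: backref(off=7, len=1). Buffer before: "AIPFLXIPFLX" (len 11)
  byte 1: read out[4]='L', append. Buffer now: "AIPFLXIPFLXL"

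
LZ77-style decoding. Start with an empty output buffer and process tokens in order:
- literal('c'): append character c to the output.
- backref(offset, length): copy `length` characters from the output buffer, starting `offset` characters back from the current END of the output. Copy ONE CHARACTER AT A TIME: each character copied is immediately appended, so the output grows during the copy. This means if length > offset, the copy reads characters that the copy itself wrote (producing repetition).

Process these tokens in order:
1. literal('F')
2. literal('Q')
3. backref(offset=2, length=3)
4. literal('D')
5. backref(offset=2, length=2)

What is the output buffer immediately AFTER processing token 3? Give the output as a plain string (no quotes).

Token 1: literal('F'). Output: "F"
Token 2: literal('Q'). Output: "FQ"
Token 3: backref(off=2, len=3) (overlapping!). Copied 'FQF' from pos 0. Output: "FQFQF"

Answer: FQFQF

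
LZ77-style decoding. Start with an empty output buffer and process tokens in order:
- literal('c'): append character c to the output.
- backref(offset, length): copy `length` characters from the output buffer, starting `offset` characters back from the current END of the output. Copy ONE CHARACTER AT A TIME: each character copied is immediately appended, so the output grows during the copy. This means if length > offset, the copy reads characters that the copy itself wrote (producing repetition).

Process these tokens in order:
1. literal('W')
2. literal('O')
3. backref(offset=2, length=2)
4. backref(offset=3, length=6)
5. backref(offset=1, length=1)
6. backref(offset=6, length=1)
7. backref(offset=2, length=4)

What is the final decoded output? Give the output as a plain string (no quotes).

Answer: WOWOOWOOWOOWOWOW

Derivation:
Token 1: literal('W'). Output: "W"
Token 2: literal('O'). Output: "WO"
Token 3: backref(off=2, len=2). Copied 'WO' from pos 0. Output: "WOWO"
Token 4: backref(off=3, len=6) (overlapping!). Copied 'OWOOWO' from pos 1. Output: "WOWOOWOOWO"
Token 5: backref(off=1, len=1). Copied 'O' from pos 9. Output: "WOWOOWOOWOO"
Token 6: backref(off=6, len=1). Copied 'W' from pos 5. Output: "WOWOOWOOWOOW"
Token 7: backref(off=2, len=4) (overlapping!). Copied 'OWOW' from pos 10. Output: "WOWOOWOOWOOWOWOW"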